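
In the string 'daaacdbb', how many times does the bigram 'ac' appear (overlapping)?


Scanning 'daaacdbb' for bigram 'ac':
  Position 0: 'da' -> no
  Position 1: 'aa' -> no
  Position 2: 'aa' -> no
  Position 3: 'ac' -> MATCH
  Position 4: 'cd' -> no
  Position 5: 'db' -> no
  Position 6: 'bb' -> no
Total matches: 1

1


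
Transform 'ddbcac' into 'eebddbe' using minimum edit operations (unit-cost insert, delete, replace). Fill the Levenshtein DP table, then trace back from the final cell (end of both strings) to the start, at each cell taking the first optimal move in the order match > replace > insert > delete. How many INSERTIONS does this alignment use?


Edit distance = 6. Backtracking from cell (6, 7) with preference match > replace > insert > delete,
then listing the resulting alignment 'ddbcac' -> 'eebddbe' left to right:
  Step 1: replace d->e
  Step 2: replace d->e
  Step 3: keep 'b'
  Step 4: insert 'd' [insertion #1]
  Step 5: replace c->d
  Step 6: replace a->b
  Step 7: replace c->e
Total insertions: 1

1


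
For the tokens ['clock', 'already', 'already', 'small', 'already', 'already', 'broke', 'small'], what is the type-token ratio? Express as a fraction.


Tokens: 8
Unique types: ('already', 'broke', 'clock', 'small') = 4
TTR = 4/8
Simplify: divide both by 4 -> 1/2
TTR = 1/2

1/2


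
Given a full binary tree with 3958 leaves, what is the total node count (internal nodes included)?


Leaf nodes (terminals): 3958
Internal nodes = n - 1 = 3958 - 1 = 3957
Total = leaves + internal = 3958 + 3957 = 7915

7915


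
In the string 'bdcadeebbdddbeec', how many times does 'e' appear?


Scanning 'bdcadeebbdddbeec' for 'e':
  Position 5: 'e' -> MATCH (count: 1)
  Position 6: 'e' -> MATCH (count: 2)
  Position 13: 'e' -> MATCH (count: 3)
  Position 14: 'e' -> MATCH (count: 4)
Total occurrences of 'e': 4

4


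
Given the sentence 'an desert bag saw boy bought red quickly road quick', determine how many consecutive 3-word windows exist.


Word trigrams from [10] words:
  Trigram 1: (an desert bag)
  Trigram 2: (desert bag saw)
  Trigram 3: (bag saw boy)
  Trigram 4: (saw boy bought)
  Trigram 5: (boy bought red)
  Trigram 6: (bought red quickly)
  Trigram 7: (red quickly road)
  Trigram 8: (quickly road quick)
Total word trigrams: 10 - 2 = 8

8


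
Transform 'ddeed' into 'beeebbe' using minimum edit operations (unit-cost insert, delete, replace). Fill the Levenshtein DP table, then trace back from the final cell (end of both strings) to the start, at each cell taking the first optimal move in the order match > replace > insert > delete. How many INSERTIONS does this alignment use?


Edit distance = 5. Backtracking from cell (5, 7) with preference match > replace > insert > delete,
then listing the resulting alignment 'ddeed' -> 'beeebbe' left to right:
  Step 1: replace d->b
  Step 2: replace d->e
  Step 3: keep 'e'
  Step 4: keep 'e'
  Step 5: insert 'b' [insertion #1]
  Step 6: insert 'b' [insertion #2]
  Step 7: replace d->e
Total insertions: 2

2


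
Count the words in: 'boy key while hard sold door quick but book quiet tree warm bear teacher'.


Counting words by splitting on spaces:
  Word 1: 'boy'
  Word 2: 'key'
  Word 3: 'while'
  Word 4: 'hard'
  Word 5: 'sold'
  Word 6: 'door'
  Word 7: 'quick'
  Word 8: 'but'
  Word 9: 'book'
  Word 10: 'quiet'
  Word 11: 'tree'
  Word 12: 'warm'
  Word 13: 'bear'
  Word 14: 'teacher'
Total words: 14

14


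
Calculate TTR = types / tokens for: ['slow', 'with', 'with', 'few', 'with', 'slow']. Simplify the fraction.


Tokens: 6
Unique types: ('few', 'slow', 'with') = 3
TTR = 3/6
Simplify: divide both by 3 -> 1/2
TTR = 1/2

1/2


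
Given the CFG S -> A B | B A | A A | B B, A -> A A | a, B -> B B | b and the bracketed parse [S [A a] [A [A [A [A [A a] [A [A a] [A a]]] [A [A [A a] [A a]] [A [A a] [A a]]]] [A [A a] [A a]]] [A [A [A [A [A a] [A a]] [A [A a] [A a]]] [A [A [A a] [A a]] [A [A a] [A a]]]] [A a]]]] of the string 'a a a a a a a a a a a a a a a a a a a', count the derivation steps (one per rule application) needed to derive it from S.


Every bracketed nonterminal node [X ...] in the tree is produced by exactly one rule application.
Reading the tree off as a leftmost derivation:
  Step 1: S  =>  A A   (applied S -> A A)
  Step 2: A A  =>  a A   (applied A -> a)
  Step 3: a A  =>  a A A   (applied A -> A A)
  Step 4: a A A  =>  a A A A   (applied A -> A A)
  Step 5: a A A A  =>  a A A A A   (applied A -> A A)
  Step 6: a A A A A  =>  a A A A A A   (applied A -> A A)
  Step 7: a A A A A A  =>  a a A A A A   (applied A -> a)
  Step 8: a a A A A A  =>  a a A A A A A   (applied A -> A A)
  Step 9: a a A A A A A  =>  a a a A A A A   (applied A -> a)
  Step 10: a a a A A A A  =>  a a a a A A A   (applied A -> a)
  Step 11: a a a a A A A  =>  a a a a A A A A   (applied A -> A A)
  Step 12: a a a a A A A A  =>  a a a a A A A A A   (applied A -> A A)
  Step 13: a a a a A A A A A  =>  a a a a a A A A A   (applied A -> a)
  Step 14: a a a a a A A A A  =>  a a a a a a A A A   (applied A -> a)
  Step 15: a a a a a a A A A  =>  a a a a a a A A A A   (applied A -> A A)
  Step 16: a a a a a a A A A A  =>  a a a a a a a A A A   (applied A -> a)
  Step 17: a a a a a a a A A A  =>  a a a a a a a a A A   (applied A -> a)
  Step 18: a a a a a a a a A A  =>  a a a a a a a a A A A   (applied A -> A A)
  Step 19: a a a a a a a a A A A  =>  a a a a a a a a a A A   (applied A -> a)
  Step 20: a a a a a a a a a A A  =>  a a a a a a a a a a A   (applied A -> a)
  Step 21: a a a a a a a a a a A  =>  a a a a a a a a a a A A   (applied A -> A A)
  Step 22: a a a a a a a a a a A A  =>  a a a a a a a a a a A A A   (applied A -> A A)
  Step 23: a a a a a a a a a a A A A  =>  a a a a a a a a a a A A A A   (applied A -> A A)
  Step 24: a a a a a a a a a a A A A A  =>  a a a a a a a a a a A A A A A   (applied A -> A A)
  Step 25: a a a a a a a a a a A A A A A  =>  a a a a a a a a a a a A A A A   (applied A -> a)
  Step 26: a a a a a a a a a a a A A A A  =>  a a a a a a a a a a a a A A A   (applied A -> a)
  Step 27: a a a a a a a a a a a a A A A  =>  a a a a a a a a a a a a A A A A   (applied A -> A A)
  Step 28: a a a a a a a a a a a a A A A A  =>  a a a a a a a a a a a a a A A A   (applied A -> a)
  Step 29: a a a a a a a a a a a a a A A A  =>  a a a a a a a a a a a a a a A A   (applied A -> a)
  Step 30: a a a a a a a a a a a a a a A A  =>  a a a a a a a a a a a a a a A A A   (applied A -> A A)
  Step 31: a a a a a a a a a a a a a a A A A  =>  a a a a a a a a a a a a a a A A A A   (applied A -> A A)
  Step 32: a a a a a a a a a a a a a a A A A A  =>  a a a a a a a a a a a a a a a A A A   (applied A -> a)
  Step 33: a a a a a a a a a a a a a a a A A A  =>  a a a a a a a a a a a a a a a a A A   (applied A -> a)
  Step 34: a a a a a a a a a a a a a a a a A A  =>  a a a a a a a a a a a a a a a a A A A   (applied A -> A A)
  Step 35: a a a a a a a a a a a a a a a a A A A  =>  a a a a a a a a a a a a a a a a a A A   (applied A -> a)
  Step 36: a a a a a a a a a a a a a a a a a A A  =>  a a a a a a a a a a a a a a a a a a A   (applied A -> a)
  Step 37: a a a a a a a a a a a a a a a a a a A  =>  a a a a a a a a a a a a a a a a a a a   (applied A -> a)
Final yield: a a a a a a a a a a a a a a a a a a a
Total rewrite steps: 37

37


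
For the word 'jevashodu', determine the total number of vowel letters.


Scanning each character of 'jevashodu':
  Position 1: 'j' -> consonant (running count: 0)
  Position 2: 'e' -> vowel (running count: 1)
  Position 3: 'v' -> consonant (running count: 1)
  Position 4: 'a' -> vowel (running count: 2)
  Position 5: 's' -> consonant (running count: 2)
  Position 6: 'h' -> consonant (running count: 2)
  Position 7: 'o' -> vowel (running count: 3)
  Position 8: 'd' -> consonant (running count: 3)
  Position 9: 'u' -> vowel (running count: 4)
Total vowels: 4

4


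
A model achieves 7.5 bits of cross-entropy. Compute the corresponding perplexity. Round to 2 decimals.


Perplexity formula: PP = 2^H
H = 7.5
PP = 2^7.5
Decompose: 2^7.5 = 2^7 * 2^0.5 = 2^7 * sqrt(2)
2^7 = 128, sqrt(2) ~ 1.4142136
PP ~ 128 * 1.4142136 = 181.0193408
Rounded to 2 decimals: 181.02

181.02


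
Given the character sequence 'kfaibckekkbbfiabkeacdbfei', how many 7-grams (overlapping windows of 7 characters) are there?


String 'kfaibckekkbbfiabkeacdbfei' has length L = 25.
Number of overlapping n-grams = L - n + 1
Substituting: 25 - 7 + 1 = 19

19


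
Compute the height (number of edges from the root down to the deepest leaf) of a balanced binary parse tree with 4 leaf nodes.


In a balanced binary tree with n leaves the deepest leaf is ceil(log2(n)) edges below the root.
log2(4) = 2.0000
ceil(2.0000) = 2
height (edges) = 2

2


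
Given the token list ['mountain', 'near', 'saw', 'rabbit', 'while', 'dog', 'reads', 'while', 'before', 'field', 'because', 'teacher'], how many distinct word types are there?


Listing all tokens and tracking unique types:
  Token 1: 'mountain' -> NEW (unique so far: 1)
  Token 2: 'near' -> NEW (unique so far: 2)
  Token 3: 'saw' -> NEW (unique so far: 3)
  Token 4: 'rabbit' -> NEW (unique so far: 4)
  Token 5: 'while' -> NEW (unique so far: 5)
  Token 6: 'dog' -> NEW (unique so far: 6)
  Token 7: 'reads' -> NEW (unique so far: 7)
  Token 8: 'while' -> duplicate (unique so far: 7)
  Token 9: 'before' -> NEW (unique so far: 8)
  Token 10: 'field' -> NEW (unique so far: 9)
  Token 11: 'because' -> NEW (unique so far: 10)
  Token 12: 'teacher' -> NEW (unique so far: 11)
Unique types: ('because', 'before', 'dog', 'field', 'mountain', 'near', 'rabbit', 'reads', 'saw', 'teacher', 'while')
Vocabulary size: 11

11


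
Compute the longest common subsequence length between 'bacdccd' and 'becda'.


DP table for LCS of 'bacdccd' and 'becda':
       b  e  c  d  a
    0  0  0  0  0  0
  b 0  1  1  1  1  1
  a 0  1  1  1  1  2
  c 0  1  1  2  2  2
  d 0  1  1  2  3  3
  c 0  1  1  2  3  3
  c 0  1  1  2  3  3
  d 0  1  1  2  3  3
LCS: 'bcd'
LCS length = 3

3


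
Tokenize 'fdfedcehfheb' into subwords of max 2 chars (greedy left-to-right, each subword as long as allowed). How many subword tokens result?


'fdfedcehfheb' has 12 characters.
Chunking with max size 2:
  Chunk 1: 'fd' (positions 0-1)
  Chunk 2: 'fe' (positions 2-3)
  Chunk 3: 'dc' (positions 4-5)
  Chunk 4: 'eh' (positions 6-7)
  Chunk 5: 'fh' (positions 8-9)
  Chunk 6: 'eb' (positions 10-11)
Total chunks: ceil(12 / 2) = 6

6


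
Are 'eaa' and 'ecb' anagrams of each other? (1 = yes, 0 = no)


Sort characters of 'eaa': 'aae'
Sort characters of 'ecb': 'bce'
Sorted forms differ -> they are NOT anagrams
Result: 0

0


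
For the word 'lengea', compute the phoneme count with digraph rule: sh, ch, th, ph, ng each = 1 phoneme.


Parsing 'lengea' greedily, digraphs first:
  'l' -> consonant phoneme (phonemes so far: 1)
  'e' -> vowel phoneme (phonemes so far: 2)
  'ng' -> digraph (1 consonant phoneme) (phonemes so far: 3)
  'e' -> vowel phoneme (phonemes so far: 4)
  'a' -> vowel phoneme (phonemes so far: 5)
Total phonemes: 5

5


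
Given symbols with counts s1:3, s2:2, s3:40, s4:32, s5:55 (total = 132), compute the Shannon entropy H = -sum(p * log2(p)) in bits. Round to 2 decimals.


Computing entropy H = -sum(p_i * log2(p_i)):
  s1: p = 3/132 = 0.0227, -p*log2(p) = 0.1241
  s2: p = 2/132 = 0.0152, -p*log2(p) = 0.0916
  s3: p = 40/132 = 0.3030, -p*log2(p) = 0.5220
  s4: p = 32/132 = 0.2424, -p*log2(p) = 0.4956
  s5: p = 55/132 = 0.4167, -p*log2(p) = 0.5263
H = sum of terms = 1.7596
Rounded to 2 decimals: 1.76

1.76


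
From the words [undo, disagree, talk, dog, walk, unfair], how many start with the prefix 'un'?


Checking each word for prefix 'un':
  'undo' -> YES, starts with 'un' (count: 1)
  'disagree' -> no (count: 1)
  'talk' -> no (count: 1)
  'dog' -> no (count: 1)
  'walk' -> no (count: 1)
  'unfair' -> YES, starts with 'un' (count: 2)
Total with prefix 'un': 2

2


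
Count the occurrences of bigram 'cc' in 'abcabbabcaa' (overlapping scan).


Scanning 'abcabbabcaa' for bigram 'cc':
  Position 0: 'ab' -> no
  Position 1: 'bc' -> no
  Position 2: 'ca' -> no
  Position 3: 'ab' -> no
  Position 4: 'bb' -> no
  Position 5: 'ba' -> no
  Position 6: 'ab' -> no
  Position 7: 'bc' -> no
  Position 8: 'ca' -> no
  Position 9: 'aa' -> no
Total matches: 0

0


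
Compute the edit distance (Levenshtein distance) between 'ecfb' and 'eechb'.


Building DP table for s1='ecfb' (len 4) and s2='eechb' (len 5):
       e  e  c  h  b
    0  1  2  3  4  5
  e 1  0  1  2  3  4
  c 2  1  1  1  2  3
  f 3  2  2  2  2  3
  b 4  3  3  3  3  2
Edit distance = dp[4][5] = 2

2


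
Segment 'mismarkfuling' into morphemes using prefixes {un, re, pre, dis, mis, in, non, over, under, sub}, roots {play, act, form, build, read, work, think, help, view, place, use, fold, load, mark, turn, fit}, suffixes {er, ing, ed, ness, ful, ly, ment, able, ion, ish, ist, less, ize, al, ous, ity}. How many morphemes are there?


Segmenting 'mismarkfuling' against the inventory:
  'mis' -> prefix (morpheme 1)
  'mark' -> root (morpheme 2)
  'ful' -> suffix (morpheme 3)
  'ing' -> suffix (morpheme 4)
Total morphemes: 4

4


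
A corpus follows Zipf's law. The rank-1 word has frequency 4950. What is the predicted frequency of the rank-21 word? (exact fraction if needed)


Zipf's law: freq(rank) = f1 / rank
f1 = 4950, rank = 21
freq = 4950 / 21
GCD(4950, 21) = 3
Simplified: 1650/7

1650/7


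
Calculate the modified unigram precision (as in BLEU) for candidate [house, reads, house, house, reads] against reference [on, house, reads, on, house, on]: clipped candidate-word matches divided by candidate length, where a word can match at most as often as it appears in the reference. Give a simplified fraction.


Reference word counts: {'house': 2, 'on': 3, 'reads': 1}
Checking each candidate word (with clipping):
  'house' -> in reference (ref count 2, used 1/2) -> match (matches: 1)
  'reads' -> in reference (ref count 1, used 1/1) -> match (matches: 2)
  'house' -> in reference (ref count 2, used 2/2) -> match (matches: 3)
  'house' -> ref count 2 already used up (2/2) -> clipped, no match (matches: 3)
  'reads' -> ref count 1 already used up (1/1) -> clipped, no match (matches: 3)
Clipped matches: 3, Candidate length: 5
Precision = 3/5

3/5


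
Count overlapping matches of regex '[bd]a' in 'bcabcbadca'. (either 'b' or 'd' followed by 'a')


Pattern: [bd]a means either 'b' or 'd' followed by 'a'.
Scanning 'bcabcbadca' position-by-position:
  Pos 0: window 'bc' -> no
  Pos 1: window 'ca' -> no
  Pos 2: window 'ab' -> no
  Pos 3: window 'bc' -> no
  Pos 4: window 'cb' -> no
  Pos 5: window 'ba' -> MATCH
  Pos 6: window 'ad' -> no
  Pos 7: window 'dc' -> no
  Pos 8: window 'ca' -> no
  Pos 9: window 'a' -> no
Total matches: 1

1


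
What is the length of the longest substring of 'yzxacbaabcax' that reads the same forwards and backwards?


Scanning 'yzxacbaabcax' for palindromic substrings.
Substring at positions 2-11: 'xacbaabcax'.
Check: reverse('xacbaabcax') = 'xacbaabcax' -> palindrome confirmed.
Neighbouring characters ('z' / '-') break symmetry, so it cannot extend further.
No longer palindromic substring exists; longest length = 10

10


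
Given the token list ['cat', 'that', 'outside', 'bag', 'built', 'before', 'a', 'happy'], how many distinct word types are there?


Listing all tokens and tracking unique types:
  Token 1: 'cat' -> NEW (unique so far: 1)
  Token 2: 'that' -> NEW (unique so far: 2)
  Token 3: 'outside' -> NEW (unique so far: 3)
  Token 4: 'bag' -> NEW (unique so far: 4)
  Token 5: 'built' -> NEW (unique so far: 5)
  Token 6: 'before' -> NEW (unique so far: 6)
  Token 7: 'a' -> NEW (unique so far: 7)
  Token 8: 'happy' -> NEW (unique so far: 8)
Unique types: ('a', 'bag', 'before', 'built', 'cat', 'happy', 'outside', 'that')
Vocabulary size: 8

8


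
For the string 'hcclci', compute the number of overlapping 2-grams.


String 'hcclci' has length L = 6.
Number of overlapping n-grams = L - n + 1
Substituting: 6 - 2 + 1 = 5

5


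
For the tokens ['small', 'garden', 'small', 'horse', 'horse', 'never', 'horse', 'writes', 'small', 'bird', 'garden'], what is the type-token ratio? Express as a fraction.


Tokens: 11
Unique types: ('bird', 'garden', 'horse', 'never', 'small', 'writes') = 6
TTR = 6/11
Already in lowest terms.

6/11


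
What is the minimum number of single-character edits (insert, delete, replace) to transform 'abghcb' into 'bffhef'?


Building DP table for s1='abghcb' (len 6) and s2='bffhef' (len 6):
       b  f  f  h  e  f
    0  1  2  3  4  5  6
  a 1  1  2  3  4  5  6
  b 2  1  2  3  4  5  6
  g 3  2  2  3  4  5  6
  h 4  3  3  3  3  4  5
  c 5  4  4  4  4  4  5
  b 6  5  5  5  5  5  5
Edit distance = dp[6][6] = 5

5


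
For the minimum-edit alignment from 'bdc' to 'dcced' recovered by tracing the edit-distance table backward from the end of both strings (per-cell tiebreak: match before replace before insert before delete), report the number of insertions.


Edit distance = 4. Backtracking from cell (3, 5) with preference match > replace > insert > delete,
then listing the resulting alignment 'bdc' -> 'dcced' left to right:
  Step 1: replace b->d
  Step 2: replace d->c
  Step 3: keep 'c'
  Step 4: insert 'e' [insertion #1]
  Step 5: insert 'd' [insertion #2]
Total insertions: 2

2


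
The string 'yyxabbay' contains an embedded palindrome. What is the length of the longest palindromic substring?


Scanning 'yyxabbay' for palindromic substrings.
Substring at positions 3-6: 'abba'.
Check: reverse('abba') = 'abba' -> palindrome confirmed.
Neighbouring characters ('x' / 'y') break symmetry, so it cannot extend further.
No longer palindromic substring exists; longest length = 4

4


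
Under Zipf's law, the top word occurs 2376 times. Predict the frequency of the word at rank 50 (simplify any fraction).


Zipf's law: freq(rank) = f1 / rank
f1 = 2376, rank = 50
freq = 2376 / 50
GCD(2376, 50) = 2
Simplified: 1188/25

1188/25


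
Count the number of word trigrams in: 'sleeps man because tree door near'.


Word trigrams from [6] words:
  Trigram 1: (sleeps man because)
  Trigram 2: (man because tree)
  Trigram 3: (because tree door)
  Trigram 4: (tree door near)
Total word trigrams: 6 - 2 = 4

4


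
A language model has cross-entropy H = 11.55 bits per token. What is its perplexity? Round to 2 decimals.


Perplexity formula: PP = 2^H
H = 11.55
PP = 2^11.55
Decompose: 2^11.55 = 2^11 * 2^0.55
2^11 = 2048, 2^0.55 ~ 1.4640857
PP ~ 2048 * 1.4640857 = 2998.4475136
Rounded to 2 decimals: 2998.45

2998.45


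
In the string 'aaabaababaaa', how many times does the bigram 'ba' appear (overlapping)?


Scanning 'aaabaababaaa' for bigram 'ba':
  Position 0: 'aa' -> no
  Position 1: 'aa' -> no
  Position 2: 'ab' -> no
  Position 3: 'ba' -> MATCH
  Position 4: 'aa' -> no
  Position 5: 'ab' -> no
  Position 6: 'ba' -> MATCH
  Position 7: 'ab' -> no
  Position 8: 'ba' -> MATCH
  Position 9: 'aa' -> no
  Position 10: 'aa' -> no
Total matches: 3

3


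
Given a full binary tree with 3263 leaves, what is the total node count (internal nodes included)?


Leaf nodes (terminals): 3263
Internal nodes = n - 1 = 3263 - 1 = 3262
Total = leaves + internal = 3263 + 3262 = 6525

6525


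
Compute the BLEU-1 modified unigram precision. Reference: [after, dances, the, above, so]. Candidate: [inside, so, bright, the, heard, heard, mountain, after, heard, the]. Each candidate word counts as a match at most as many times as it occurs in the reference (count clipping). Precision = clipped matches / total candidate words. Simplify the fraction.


Reference word counts: {'above': 1, 'after': 1, 'dances': 1, 'so': 1, 'the': 1}
Checking each candidate word (with clipping):
  'inside' -> not in reference -> no match (matches: 0)
  'so' -> in reference (ref count 1, used 1/1) -> match (matches: 1)
  'bright' -> not in reference -> no match (matches: 1)
  'the' -> in reference (ref count 1, used 1/1) -> match (matches: 2)
  'heard' -> not in reference -> no match (matches: 2)
  'heard' -> not in reference -> no match (matches: 2)
  'mountain' -> not in reference -> no match (matches: 2)
  'after' -> in reference (ref count 1, used 1/1) -> match (matches: 3)
  'heard' -> not in reference -> no match (matches: 3)
  'the' -> ref count 1 already used up (1/1) -> clipped, no match (matches: 3)
Clipped matches: 3, Candidate length: 10
Precision = 3/10

3/10


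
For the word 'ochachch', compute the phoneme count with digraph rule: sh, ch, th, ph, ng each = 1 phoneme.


Parsing 'ochachch' greedily, digraphs first:
  'o' -> vowel phoneme (phonemes so far: 1)
  'ch' -> digraph (1 consonant phoneme) (phonemes so far: 2)
  'a' -> vowel phoneme (phonemes so far: 3)
  'ch' -> digraph (1 consonant phoneme) (phonemes so far: 4)
  'ch' -> digraph (1 consonant phoneme) (phonemes so far: 5)
Total phonemes: 5

5


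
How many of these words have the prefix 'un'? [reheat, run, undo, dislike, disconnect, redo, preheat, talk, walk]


Checking each word for prefix 'un':
  'reheat' -> no (count: 0)
  'run' -> no (count: 0)
  'undo' -> YES, starts with 'un' (count: 1)
  'dislike' -> no (count: 1)
  'disconnect' -> no (count: 1)
  'redo' -> no (count: 1)
  'preheat' -> no (count: 1)
  'talk' -> no (count: 1)
  'walk' -> no (count: 1)
Total with prefix 'un': 1

1


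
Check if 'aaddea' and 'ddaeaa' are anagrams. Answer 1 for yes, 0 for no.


Sort characters of 'aaddea': 'aaadde'
Sort characters of 'ddaeaa': 'aaadde'
Sorted forms match -> they ARE anagrams
Result: 1

1


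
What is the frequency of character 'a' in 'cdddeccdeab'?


Scanning 'cdddeccdeab' for 'a':
  Position 9: 'a' -> MATCH (count: 1)
Total occurrences of 'a': 1

1


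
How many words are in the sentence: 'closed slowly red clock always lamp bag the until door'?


Counting words by splitting on spaces:
  Word 1: 'closed'
  Word 2: 'slowly'
  Word 3: 'red'
  Word 4: 'clock'
  Word 5: 'always'
  Word 6: 'lamp'
  Word 7: 'bag'
  Word 8: 'the'
  Word 9: 'until'
  Word 10: 'door'
Total words: 10

10


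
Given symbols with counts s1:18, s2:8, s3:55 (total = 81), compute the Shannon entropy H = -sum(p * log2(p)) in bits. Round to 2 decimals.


Computing entropy H = -sum(p_i * log2(p_i)):
  s1: p = 18/81 = 0.2222, -p*log2(p) = 0.4822
  s2: p = 8/81 = 0.0988, -p*log2(p) = 0.3299
  s3: p = 55/81 = 0.6790, -p*log2(p) = 0.3792
H = sum of terms = 1.1913
Rounded to 2 decimals: 1.19

1.19


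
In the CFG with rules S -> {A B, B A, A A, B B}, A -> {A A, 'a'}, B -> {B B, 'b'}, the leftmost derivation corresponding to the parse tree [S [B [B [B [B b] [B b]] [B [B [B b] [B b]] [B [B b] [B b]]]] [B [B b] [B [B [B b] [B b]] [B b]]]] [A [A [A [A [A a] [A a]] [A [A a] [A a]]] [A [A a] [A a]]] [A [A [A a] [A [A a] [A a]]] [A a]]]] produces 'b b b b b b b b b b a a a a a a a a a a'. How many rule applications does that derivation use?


Every bracketed nonterminal node [X ...] in the tree is produced by exactly one rule application.
Reading the tree off as a leftmost derivation:
  Step 1: S  =>  B A   (applied S -> B A)
  Step 2: B A  =>  B B A   (applied B -> B B)
  Step 3: B B A  =>  B B B A   (applied B -> B B)
  Step 4: B B B A  =>  B B B B A   (applied B -> B B)
  Step 5: B B B B A  =>  b B B B A   (applied B -> b)
  Step 6: b B B B A  =>  b b B B A   (applied B -> b)
  Step 7: b b B B A  =>  b b B B B A   (applied B -> B B)
  Step 8: b b B B B A  =>  b b B B B B A   (applied B -> B B)
  Step 9: b b B B B B A  =>  b b b B B B A   (applied B -> b)
  Step 10: b b b B B B A  =>  b b b b B B A   (applied B -> b)
  Step 11: b b b b B B A  =>  b b b b B B B A   (applied B -> B B)
  Step 12: b b b b B B B A  =>  b b b b b B B A   (applied B -> b)
  Step 13: b b b b b B B A  =>  b b b b b b B A   (applied B -> b)
  Step 14: b b b b b b B A  =>  b b b b b b B B A   (applied B -> B B)
  Step 15: b b b b b b B B A  =>  b b b b b b b B A   (applied B -> b)
  Step 16: b b b b b b b B A  =>  b b b b b b b B B A   (applied B -> B B)
  Step 17: b b b b b b b B B A  =>  b b b b b b b B B B A   (applied B -> B B)
  Step 18: b b b b b b b B B B A  =>  b b b b b b b b B B A   (applied B -> b)
  Step 19: b b b b b b b b B B A  =>  b b b b b b b b b B A   (applied B -> b)
  Step 20: b b b b b b b b b B A  =>  b b b b b b b b b b A   (applied B -> b)
  Step 21: b b b b b b b b b b A  =>  b b b b b b b b b b A A   (applied A -> A A)
  Step 22: b b b b b b b b b b A A  =>  b b b b b b b b b b A A A   (applied A -> A A)
  Step 23: b b b b b b b b b b A A A  =>  b b b b b b b b b b A A A A   (applied A -> A A)
  Step 24: b b b b b b b b b b A A A A  =>  b b b b b b b b b b A A A A A   (applied A -> A A)
  Step 25: b b b b b b b b b b A A A A A  =>  b b b b b b b b b b a A A A A   (applied A -> a)
  Step 26: b b b b b b b b b b a A A A A  =>  b b b b b b b b b b a a A A A   (applied A -> a)
  Step 27: b b b b b b b b b b a a A A A  =>  b b b b b b b b b b a a A A A A   (applied A -> A A)
  Step 28: b b b b b b b b b b a a A A A A  =>  b b b b b b b b b b a a a A A A   (applied A -> a)
  Step 29: b b b b b b b b b b a a a A A A  =>  b b b b b b b b b b a a a a A A   (applied A -> a)
  Step 30: b b b b b b b b b b a a a a A A  =>  b b b b b b b b b b a a a a A A A   (applied A -> A A)
  Step 31: b b b b b b b b b b a a a a A A A  =>  b b b b b b b b b b a a a a a A A   (applied A -> a)
  Step 32: b b b b b b b b b b a a a a a A A  =>  b b b b b b b b b b a a a a a a A   (applied A -> a)
  Step 33: b b b b b b b b b b a a a a a a A  =>  b b b b b b b b b b a a a a a a A A   (applied A -> A A)
  Step 34: b b b b b b b b b b a a a a a a A A  =>  b b b b b b b b b b a a a a a a A A A   (applied A -> A A)
  Step 35: b b b b b b b b b b a a a a a a A A A  =>  b b b b b b b b b b a a a a a a a A A   (applied A -> a)
  Step 36: b b b b b b b b b b a a a a a a a A A  =>  b b b b b b b b b b a a a a a a a A A A   (applied A -> A A)
  Step 37: b b b b b b b b b b a a a a a a a A A A  =>  b b b b b b b b b b a a a a a a a a A A   (applied A -> a)
  Step 38: b b b b b b b b b b a a a a a a a a A A  =>  b b b b b b b b b b a a a a a a a a a A   (applied A -> a)
  Step 39: b b b b b b b b b b a a a a a a a a a A  =>  b b b b b b b b b b a a a a a a a a a a   (applied A -> a)
Final yield: b b b b b b b b b b a a a a a a a a a a
Total rewrite steps: 39

39


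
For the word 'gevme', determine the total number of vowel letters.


Scanning each character of 'gevme':
  Position 1: 'g' -> consonant (running count: 0)
  Position 2: 'e' -> vowel (running count: 1)
  Position 3: 'v' -> consonant (running count: 1)
  Position 4: 'm' -> consonant (running count: 1)
  Position 5: 'e' -> vowel (running count: 2)
Total vowels: 2

2


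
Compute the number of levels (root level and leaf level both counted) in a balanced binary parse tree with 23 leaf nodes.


In a balanced binary tree with n leaves the deepest leaf is ceil(log2(n)) edges below the root,
so counting node levels inclusive of root and leaves gives ceil(log2(n)) + 1 levels.
log2(23) = 4.5236
ceil(4.5236) = 5
levels = 5 + 1 = 6

6


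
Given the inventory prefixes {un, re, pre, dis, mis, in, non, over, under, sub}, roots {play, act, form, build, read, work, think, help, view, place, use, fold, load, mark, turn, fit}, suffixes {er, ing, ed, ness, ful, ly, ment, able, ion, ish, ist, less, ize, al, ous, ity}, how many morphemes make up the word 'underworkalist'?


Segmenting 'underworkalist' against the inventory:
  'under' -> prefix (morpheme 1)
  'work' -> root (morpheme 2)
  'al' -> suffix (morpheme 3)
  'ist' -> suffix (morpheme 4)
Total morphemes: 4

4


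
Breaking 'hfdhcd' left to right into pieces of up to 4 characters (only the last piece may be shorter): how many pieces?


'hfdhcd' has 6 characters.
Chunking with max size 4:
  Chunk 1: 'hfdh' (positions 0-3)
  Chunk 2: 'cd' (positions 4-5)
Total chunks: ceil(6 / 4) = 2

2


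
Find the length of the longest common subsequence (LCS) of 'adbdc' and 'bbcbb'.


DP table for LCS of 'adbdc' and 'bbcbb':
       b  b  c  b  b
    0  0  0  0  0  0
  a 0  0  0  0  0  0
  d 0  0  0  0  0  0
  b 0  1  1  1  1  1
  d 0  1  1  1  1  1
  c 0  1  1  2  2  2
LCS: 'bc'
LCS length = 2

2


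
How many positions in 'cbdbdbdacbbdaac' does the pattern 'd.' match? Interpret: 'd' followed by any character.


Pattern: d. means 'd' followed by any character.
Scanning 'cbdbdbdacbbdaac' position-by-position:
  Pos 0: window 'cb' -> no
  Pos 1: window 'bd' -> no
  Pos 2: window 'db' -> MATCH
  Pos 3: window 'bd' -> no
  Pos 4: window 'db' -> MATCH
  Pos 5: window 'bd' -> no
  Pos 6: window 'da' -> MATCH
  Pos 7: window 'ac' -> no
  Pos 8: window 'cb' -> no
  Pos 9: window 'bb' -> no
  Pos 10: window 'bd' -> no
  Pos 11: window 'da' -> MATCH
  Pos 12: window 'aa' -> no
  Pos 13: window 'ac' -> no
  Pos 14: window 'c' -> no
Total matches: 4

4


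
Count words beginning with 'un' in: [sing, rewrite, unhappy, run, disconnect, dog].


Checking each word for prefix 'un':
  'sing' -> no (count: 0)
  'rewrite' -> no (count: 0)
  'unhappy' -> YES, starts with 'un' (count: 1)
  'run' -> no (count: 1)
  'disconnect' -> no (count: 1)
  'dog' -> no (count: 1)
Total with prefix 'un': 1

1


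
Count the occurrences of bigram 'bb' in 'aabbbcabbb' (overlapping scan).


Scanning 'aabbbcabbb' for bigram 'bb':
  Position 0: 'aa' -> no
  Position 1: 'ab' -> no
  Position 2: 'bb' -> MATCH
  Position 3: 'bb' -> MATCH
  Position 4: 'bc' -> no
  Position 5: 'ca' -> no
  Position 6: 'ab' -> no
  Position 7: 'bb' -> MATCH
  Position 8: 'bb' -> MATCH
Total matches: 4

4


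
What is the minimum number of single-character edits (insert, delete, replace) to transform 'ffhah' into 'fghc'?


Building DP table for s1='ffhah' (len 5) and s2='fghc' (len 4):
       f  g  h  c
    0  1  2  3  4
  f 1  0  1  2  3
  f 2  1  1  2  3
  h 3  2  2  1  2
  a 4  3  3  2  2
  h 5  4  4  3  3
Edit distance = dp[5][4] = 3

3


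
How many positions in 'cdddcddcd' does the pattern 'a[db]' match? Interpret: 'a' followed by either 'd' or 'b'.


Pattern: a[db] means 'a' followed by either 'd' or 'b'.
Scanning 'cdddcddcd' position-by-position:
  Pos 0: window 'cd' -> no
  Pos 1: window 'dd' -> no
  Pos 2: window 'dd' -> no
  Pos 3: window 'dc' -> no
  Pos 4: window 'cd' -> no
  Pos 5: window 'dd' -> no
  Pos 6: window 'dc' -> no
  Pos 7: window 'cd' -> no
  Pos 8: window 'd' -> no
Total matches: 0

0


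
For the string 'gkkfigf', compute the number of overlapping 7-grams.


String 'gkkfigf' has length L = 7.
Number of overlapping n-grams = L - n + 1
Substituting: 7 - 7 + 1 = 1

1


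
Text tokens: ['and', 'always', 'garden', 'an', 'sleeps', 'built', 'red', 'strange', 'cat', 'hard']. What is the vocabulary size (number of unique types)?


Listing all tokens and tracking unique types:
  Token 1: 'and' -> NEW (unique so far: 1)
  Token 2: 'always' -> NEW (unique so far: 2)
  Token 3: 'garden' -> NEW (unique so far: 3)
  Token 4: 'an' -> NEW (unique so far: 4)
  Token 5: 'sleeps' -> NEW (unique so far: 5)
  Token 6: 'built' -> NEW (unique so far: 6)
  Token 7: 'red' -> NEW (unique so far: 7)
  Token 8: 'strange' -> NEW (unique so far: 8)
  Token 9: 'cat' -> NEW (unique so far: 9)
  Token 10: 'hard' -> NEW (unique so far: 10)
Unique types: ('always', 'an', 'and', 'built', 'cat', 'garden', 'hard', 'red', 'sleeps', 'strange')
Vocabulary size: 10

10


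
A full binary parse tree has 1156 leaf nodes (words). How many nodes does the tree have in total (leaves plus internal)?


Leaf nodes (terminals): 1156
Internal nodes = n - 1 = 1156 - 1 = 1155
Total = leaves + internal = 1156 + 1155 = 2311

2311


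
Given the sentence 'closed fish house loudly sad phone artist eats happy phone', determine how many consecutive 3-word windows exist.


Word trigrams from [10] words:
  Trigram 1: (closed fish house)
  Trigram 2: (fish house loudly)
  Trigram 3: (house loudly sad)
  Trigram 4: (loudly sad phone)
  Trigram 5: (sad phone artist)
  Trigram 6: (phone artist eats)
  Trigram 7: (artist eats happy)
  Trigram 8: (eats happy phone)
Total word trigrams: 10 - 2 = 8

8


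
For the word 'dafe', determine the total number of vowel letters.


Scanning each character of 'dafe':
  Position 1: 'd' -> consonant (running count: 0)
  Position 2: 'a' -> vowel (running count: 1)
  Position 3: 'f' -> consonant (running count: 1)
  Position 4: 'e' -> vowel (running count: 2)
Total vowels: 2

2


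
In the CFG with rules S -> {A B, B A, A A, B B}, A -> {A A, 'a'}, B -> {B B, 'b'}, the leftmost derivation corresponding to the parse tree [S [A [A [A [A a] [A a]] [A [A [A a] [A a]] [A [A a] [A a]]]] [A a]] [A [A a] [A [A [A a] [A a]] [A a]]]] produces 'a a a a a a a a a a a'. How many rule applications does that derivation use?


Every bracketed nonterminal node [X ...] in the tree is produced by exactly one rule application.
Reading the tree off as a leftmost derivation:
  Step 1: S  =>  A A   (applied S -> A A)
  Step 2: A A  =>  A A A   (applied A -> A A)
  Step 3: A A A  =>  A A A A   (applied A -> A A)
  Step 4: A A A A  =>  A A A A A   (applied A -> A A)
  Step 5: A A A A A  =>  a A A A A   (applied A -> a)
  Step 6: a A A A A  =>  a a A A A   (applied A -> a)
  Step 7: a a A A A  =>  a a A A A A   (applied A -> A A)
  Step 8: a a A A A A  =>  a a A A A A A   (applied A -> A A)
  Step 9: a a A A A A A  =>  a a a A A A A   (applied A -> a)
  Step 10: a a a A A A A  =>  a a a a A A A   (applied A -> a)
  Step 11: a a a a A A A  =>  a a a a A A A A   (applied A -> A A)
  Step 12: a a a a A A A A  =>  a a a a a A A A   (applied A -> a)
  Step 13: a a a a a A A A  =>  a a a a a a A A   (applied A -> a)
  Step 14: a a a a a a A A  =>  a a a a a a a A   (applied A -> a)
  Step 15: a a a a a a a A  =>  a a a a a a a A A   (applied A -> A A)
  Step 16: a a a a a a a A A  =>  a a a a a a a a A   (applied A -> a)
  Step 17: a a a a a a a a A  =>  a a a a a a a a A A   (applied A -> A A)
  Step 18: a a a a a a a a A A  =>  a a a a a a a a A A A   (applied A -> A A)
  Step 19: a a a a a a a a A A A  =>  a a a a a a a a a A A   (applied A -> a)
  Step 20: a a a a a a a a a A A  =>  a a a a a a a a a a A   (applied A -> a)
  Step 21: a a a a a a a a a a A  =>  a a a a a a a a a a a   (applied A -> a)
Final yield: a a a a a a a a a a a
Total rewrite steps: 21

21


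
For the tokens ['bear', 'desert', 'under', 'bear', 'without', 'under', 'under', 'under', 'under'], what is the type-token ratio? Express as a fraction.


Tokens: 9
Unique types: ('bear', 'desert', 'under', 'without') = 4
TTR = 4/9
Already in lowest terms.

4/9


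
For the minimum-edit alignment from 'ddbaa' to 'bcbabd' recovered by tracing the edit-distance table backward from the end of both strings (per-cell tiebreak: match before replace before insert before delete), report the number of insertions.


Edit distance = 4. Backtracking from cell (5, 6) with preference match > replace > insert > delete,
then listing the resulting alignment 'ddbaa' -> 'bcbabd' left to right:
  Step 1: replace d->b
  Step 2: replace d->c
  Step 3: keep 'b'
  Step 4: keep 'a'
  Step 5: insert 'b' [insertion #1]
  Step 6: replace a->d
Total insertions: 1

1


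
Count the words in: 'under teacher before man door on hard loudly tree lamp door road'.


Counting words by splitting on spaces:
  Word 1: 'under'
  Word 2: 'teacher'
  Word 3: 'before'
  Word 4: 'man'
  Word 5: 'door'
  Word 6: 'on'
  Word 7: 'hard'
  Word 8: 'loudly'
  Word 9: 'tree'
  Word 10: 'lamp'
  Word 11: 'door'
  Word 12: 'road'
Total words: 12

12


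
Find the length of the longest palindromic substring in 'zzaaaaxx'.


Scanning 'zzaaaaxx' for palindromic substrings.
Substring at positions 2-5: 'aaaa'.
Check: reverse('aaaa') = 'aaaa' -> palindrome confirmed.
Neighbouring characters ('z' / 'x') break symmetry, so it cannot extend further.
No longer palindromic substring exists; longest length = 4

4


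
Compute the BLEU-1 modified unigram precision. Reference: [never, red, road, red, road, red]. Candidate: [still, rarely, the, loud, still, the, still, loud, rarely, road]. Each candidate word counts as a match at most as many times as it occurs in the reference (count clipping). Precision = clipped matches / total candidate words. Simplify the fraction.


Reference word counts: {'never': 1, 'red': 3, 'road': 2}
Checking each candidate word (with clipping):
  'still' -> not in reference -> no match (matches: 0)
  'rarely' -> not in reference -> no match (matches: 0)
  'the' -> not in reference -> no match (matches: 0)
  'loud' -> not in reference -> no match (matches: 0)
  'still' -> not in reference -> no match (matches: 0)
  'the' -> not in reference -> no match (matches: 0)
  'still' -> not in reference -> no match (matches: 0)
  'loud' -> not in reference -> no match (matches: 0)
  'rarely' -> not in reference -> no match (matches: 0)
  'road' -> in reference (ref count 2, used 1/2) -> match (matches: 1)
Clipped matches: 1, Candidate length: 10
Precision = 1/10

1/10


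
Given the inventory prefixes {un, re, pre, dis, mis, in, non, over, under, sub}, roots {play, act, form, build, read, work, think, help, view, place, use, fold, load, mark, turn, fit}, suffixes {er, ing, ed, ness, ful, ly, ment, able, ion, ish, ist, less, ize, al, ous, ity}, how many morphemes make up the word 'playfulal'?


Segmenting 'playfulal' against the inventory:
  'play' -> root (morpheme 1)
  'ful' -> suffix (morpheme 2)
  'al' -> suffix (morpheme 3)
Total morphemes: 3

3


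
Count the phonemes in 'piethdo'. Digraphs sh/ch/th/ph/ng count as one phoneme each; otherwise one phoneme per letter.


Parsing 'piethdo' greedily, digraphs first:
  'p' -> consonant phoneme (phonemes so far: 1)
  'i' -> vowel phoneme (phonemes so far: 2)
  'e' -> vowel phoneme (phonemes so far: 3)
  'th' -> digraph (1 consonant phoneme) (phonemes so far: 4)
  'd' -> consonant phoneme (phonemes so far: 5)
  'o' -> vowel phoneme (phonemes so far: 6)
Total phonemes: 6

6


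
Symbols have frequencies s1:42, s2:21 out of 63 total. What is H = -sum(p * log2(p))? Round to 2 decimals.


Computing entropy H = -sum(p_i * log2(p_i)):
  s1: p = 42/63 = 0.6667, -p*log2(p) = 0.3900
  s2: p = 21/63 = 0.3333, -p*log2(p) = 0.5283
H = sum of terms = 0.9183
Rounded to 2 decimals: 0.92

0.92


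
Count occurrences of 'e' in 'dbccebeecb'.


Scanning 'dbccebeecb' for 'e':
  Position 4: 'e' -> MATCH (count: 1)
  Position 6: 'e' -> MATCH (count: 2)
  Position 7: 'e' -> MATCH (count: 3)
Total occurrences of 'e': 3

3


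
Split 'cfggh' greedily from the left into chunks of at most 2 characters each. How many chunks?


'cfggh' has 5 characters.
Chunking with max size 2:
  Chunk 1: 'cf' (positions 0-1)
  Chunk 2: 'gg' (positions 2-3)
  Chunk 3: 'h' (positions 4-4)
Total chunks: ceil(5 / 2) = 3

3


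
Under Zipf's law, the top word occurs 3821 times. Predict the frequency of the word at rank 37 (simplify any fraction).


Zipf's law: freq(rank) = f1 / rank
f1 = 3821, rank = 37
freq = 3821 / 37
GCD(3821, 37) = 1
Simplified: 3821/37

3821/37


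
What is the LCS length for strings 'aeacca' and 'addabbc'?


DP table for LCS of 'aeacca' and 'addabbc':
       a  d  d  a  b  b  c
    0  0  0  0  0  0  0  0
  a 0  1  1  1  1  1  1  1
  e 0  1  1  1  1  1  1  1
  a 0  1  1  1  2  2  2  2
  c 0  1  1  1  2  2  2  3
  c 0  1  1  1  2  2  2  3
  a 0  1  1  1  2  2  2  3
LCS: 'aac'
LCS length = 3

3


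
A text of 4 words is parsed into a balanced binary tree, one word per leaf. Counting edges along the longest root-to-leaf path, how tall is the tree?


In a balanced binary tree with n leaves the deepest leaf is ceil(log2(n)) edges below the root.
log2(4) = 2.0000
ceil(2.0000) = 2
height (edges) = 2

2


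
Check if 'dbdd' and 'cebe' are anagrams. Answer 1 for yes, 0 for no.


Sort characters of 'dbdd': 'bddd'
Sort characters of 'cebe': 'bcee'
Sorted forms differ -> they are NOT anagrams
Result: 0

0


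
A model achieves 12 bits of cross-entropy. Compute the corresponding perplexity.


Perplexity formula: PP = 2^H
H = 12
PP = 2^12
PP = 2^12 = 4096

4096


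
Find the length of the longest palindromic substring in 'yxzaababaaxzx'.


Scanning 'yxzaababaaxzx' for palindromic substrings.
Substring at positions 3-9: 'aababaa'.
Check: reverse('aababaa') = 'aababaa' -> palindrome confirmed.
Neighbouring characters ('z' / 'x') break symmetry, so it cannot extend further.
No longer palindromic substring exists; longest length = 7

7
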